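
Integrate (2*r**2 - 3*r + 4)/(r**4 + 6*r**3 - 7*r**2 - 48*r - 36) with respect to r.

Factor the denominator: (r - 3)*(r + 1)*(r + 2)*(r + 6).
Partial-fraction decomposition: -47/(90*(r + 6)) + 9/(10*(r + 2)) - 9/(20*(r + 1)) + 13/(180*(r - 3)).
Integrate each term: A/(r−a) contributes A·log|r−a|.

13*log(r - 3)/180 - 9*log(r + 1)/20 + 9*log(r + 2)/10 - 47*log(r + 6)/90 + C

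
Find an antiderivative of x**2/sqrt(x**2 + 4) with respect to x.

x*sqrt(x**2 + 4)/2 - 2*log(x + sqrt(x**2 + 4)) + C

Substitute x = 2·tan(θ), so dx = 2·sec(θ)^2 dθ and the radical becomes sqrt(x**2 + 4) = 2·sec(θ) by the Pythagorean identity.
Integrate the resulting trig expression in θ, then back-substitute tan(θ) = x/2, sec(θ) = sqrt(x**2 + 4)/2 (absorbing any constant into C).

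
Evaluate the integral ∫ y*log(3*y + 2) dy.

Use integration by parts with u = log(3*y + 2), dv = y dy.
Then du = 3/(3*y + 2) dy and v = y**2/2.

y**2*log(3*y + 2)/2 - y**2/4 + y/3 - 2*log(3*y + 2)/9 + C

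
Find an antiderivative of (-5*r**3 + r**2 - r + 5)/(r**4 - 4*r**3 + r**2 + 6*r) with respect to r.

5*log(r)/6 - 31*log(r - 3)/3 + 11*log(r - 2)/2 - log(r + 1) + C

Factor the denominator: r*(r - 3)*(r - 2)*(r + 1).
Partial-fraction decomposition: -1/(r + 1) + 11/(2*(r - 2)) - 31/(3*(r - 3)) + 5/(6*r).
Integrate each term: A/(r−a) contributes A·log|r−a|.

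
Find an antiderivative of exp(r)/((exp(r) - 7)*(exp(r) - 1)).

log(exp(r) - 7)/6 - log(exp(r) - 1)/6 + C

Let u = e^r, du = e^r dr.
The integral becomes ∫ du/((u-1)(u-7)); decompose into partial fractions.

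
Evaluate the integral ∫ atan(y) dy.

Use integration by parts with u = arctan(y), dv = dy.
Then du = 1/(y**2 + 1) dy.

y*atan(y) - log(y**2 + 1)/2 + C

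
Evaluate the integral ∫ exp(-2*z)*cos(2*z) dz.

exp(-2*z)*sin(2*z)/4 - exp(-2*z)*cos(2*z)/4 + C

Let I denote the integral. Integrate by parts with u = cos(2*z), dv = exp(-2*z) dz, so v = -exp(-2*z)/2: I = -exp(-2*z)*cos(2*z)/2 − ∫ exp(-2*z)*sin(2*z) dz.
Apply parts again with u = sin(2*z), dv = exp(-2*z) dz: ∫ exp(-2*z)*sin(2*z) dz = -exp(-2*z)*sin(2*z)/2 + I. Substituting back brings back I: I = exp(-2*z)*sin(2*z)/2 - exp(-2*z)*cos(2*z)/2 − I.
Solving for I: (1 + 1)·I equals the remaining terms, so I = (1/2)·(exp(-2*z)*sin(2*z)/2 - exp(-2*z)*cos(2*z)/2).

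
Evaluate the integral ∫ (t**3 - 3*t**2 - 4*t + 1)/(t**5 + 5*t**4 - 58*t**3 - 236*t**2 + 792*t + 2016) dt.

Factor the denominator: (t - 6)*(t - 4)*(t + 2)*(t + 6)*(t + 7).
Partial-fraction decomposition: -461/(715*(t + 7)) + 299/(480*(t + 6)) - 11/(960*(t + 2)) - 1/(1320*(t - 4)) + 85/(2496*(t - 6)).
Integrate each term: A/(t−a) contributes A·log|t−a|.

85*log(t - 6)/2496 - log(t - 4)/1320 - 11*log(t + 2)/960 + 299*log(t + 6)/480 - 461*log(t + 7)/715 + C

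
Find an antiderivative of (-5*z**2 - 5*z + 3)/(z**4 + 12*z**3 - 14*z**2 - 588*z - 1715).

-277*log(z - 7)/2352 + 97*log(z + 5)/48 - 373*log(z + 7)/196 + 207/(28*z + 196) + C

Factor the denominator: (z - 7)*(z + 5)*(z + 7)**2.
Partial-fraction decomposition: -373/(196*(z + 7)) - 207/(28*(z + 7)**2) + 97/(48*(z + 5)) - 277/(2352*(z - 7)).
Integrate each term; A/(z−a) gives A·log|z−a|; A/(z−a)² gives −A/(z−a).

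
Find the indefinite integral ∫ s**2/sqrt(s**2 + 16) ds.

s*sqrt(s**2 + 16)/2 - 8*log(s + sqrt(s**2 + 16)) + C

Substitute s = 4·tan(θ), so ds = 4·sec(θ)^2 dθ and the radical becomes sqrt(s**2 + 16) = 4·sec(θ) by the Pythagorean identity.
Integrate the resulting trig expression in θ, then back-substitute tan(θ) = s/4, sec(θ) = sqrt(s**2 + 16)/4 (absorbing any constant into C).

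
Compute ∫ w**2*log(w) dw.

Use integration by parts with u = log(w), dv = w**2 dw.
Then du = 1/w dw and v = w**3/3.

w**3*log(w)/3 - w**3/9 + C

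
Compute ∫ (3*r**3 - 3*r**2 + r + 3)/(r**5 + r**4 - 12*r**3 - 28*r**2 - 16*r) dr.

Factor the denominator: r*(r - 4)*(r + 1)*(r + 2)**2.
Partial-fraction decomposition: 7/(9*(r + 2)) + 35/(12*(r + 2)**2) - 4/(5*(r + 1)) + 151/(720*(r - 4)) - 3/(16*r).
Integrate each term; A/(r−a) gives A·log|r−a|; A/(r−a)² gives −A/(r−a).

-3*log(r)/16 + 151*log(r - 4)/720 - 4*log(r + 1)/5 + 7*log(r + 2)/9 - 35/(12*r + 24) + C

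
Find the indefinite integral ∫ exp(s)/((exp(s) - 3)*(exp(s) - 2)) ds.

log(exp(s) - 3) - log(exp(s) - 2) + C

Let u = e^s, du = e^s ds.
The integral becomes ∫ du/((u-2)(u-3)); decompose into partial fractions.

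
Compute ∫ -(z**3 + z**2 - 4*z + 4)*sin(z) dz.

Use integration by parts with u = z**3 + z**2 - 4*z + 4, dv = -sin(z) dz, so v = cos(z).
Apply parts 3 times (tabular method): alternate signs, differentiate u down to 0, integrate dv up.

z**3*cos(z) - 3*z**2*sin(z) + z**2*cos(z) - 2*z*sin(z) - 10*z*cos(z) + 10*sin(z) + 2*cos(z) + C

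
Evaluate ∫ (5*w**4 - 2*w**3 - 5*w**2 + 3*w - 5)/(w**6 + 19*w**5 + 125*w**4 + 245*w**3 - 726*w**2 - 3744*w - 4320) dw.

155*log(w - 3)/10584 - 100*log(w + 3)/9 - 25217*log(w + 4)/196 + 1615*log(w + 5)/8 - 6709*log(w + 6)/108 - 1311/(14*w + 56) + C

Factor the denominator: (w - 3)*(w + 3)*(w + 4)**2*(w + 5)*(w + 6).
Partial-fraction decomposition: -6709/(108*(w + 6)) + 1615/(8*(w + 5)) - 25217/(196*(w + 4)) + 1311/(14*(w + 4)**2) - 100/(9*(w + 3)) + 155/(10584*(w - 3)).
Integrate each term; A/(w−a) gives A·log|w−a|; A/(w−a)² gives −A/(w−a).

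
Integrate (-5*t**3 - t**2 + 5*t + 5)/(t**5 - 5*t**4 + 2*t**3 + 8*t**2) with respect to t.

Factor the denominator: t**2*(t - 4)*(t - 2)*(t + 1).
Partial-fraction decomposition: 4/(15*(t + 1)) + 29/(24*(t - 2)) - 311/(160*(t - 4)) + 15/(32*t) + 5/(8*t**2).
Integrate each term; A/(t−a) gives A·log|t−a|; A/(t−a)² gives −A/(t−a).

15*log(t)/32 - 311*log(t - 4)/160 + 29*log(t - 2)/24 + 4*log(t + 1)/15 - 5/(8*t) + C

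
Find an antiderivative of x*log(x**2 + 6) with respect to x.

x**2*log(x**2 + 6)/2 - x**2/2 + 3*log(x**2 + 6) + C

Let u = x**2 + 6, so du = (2*x) dx.
The integral becomes (1/2)·∫ log(u) du; integrate by parts with u′=log(u), dv′=du.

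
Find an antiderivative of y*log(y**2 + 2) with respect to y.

y**2*log(y**2 + 2)/2 - y**2/2 + log(y**2 + 2) + C

Let u = y**2 + 2, so du = (2*y) dy.
The integral becomes (1/2)·∫ log(u) du; integrate by parts with u′=log(u), dv′=du.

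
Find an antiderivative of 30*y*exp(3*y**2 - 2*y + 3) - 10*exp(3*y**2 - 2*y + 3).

Let u = 3*y**2 - 2*y + 3, so du = (6*y - 2) dy.
Rewriting, the integral becomes 5·∫ e^u du = 5·e^u.
Substituting back, u = 3*y**2 - 2*y + 3.

5*exp(3*y**2 - 2*y + 3) + C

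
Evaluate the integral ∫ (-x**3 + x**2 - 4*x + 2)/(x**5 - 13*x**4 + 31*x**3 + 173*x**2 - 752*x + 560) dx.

-80*log(x - 7)/99 + 59*log(x - 5)/36 - 31*log(x - 4)/36 + log(x - 1)/180 + 49*log(x + 4)/1980 + C

Factor the denominator: (x - 7)*(x - 5)*(x - 4)*(x - 1)*(x + 4).
Partial-fraction decomposition: 49/(1980*(x + 4)) + 1/(180*(x - 1)) - 31/(36*(x - 4)) + 59/(36*(x - 5)) - 80/(99*(x - 7)).
Integrate each term: A/(x−a) contributes A·log|x−a|.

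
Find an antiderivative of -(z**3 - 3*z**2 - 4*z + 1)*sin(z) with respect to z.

z**3*cos(z) - 3*z**2*sin(z) - 3*z**2*cos(z) + 6*z*sin(z) - 10*z*cos(z) + 10*sin(z) + 7*cos(z) + C

Use integration by parts with u = z**3 - 3*z**2 - 4*z + 1, dv = -sin(z) dz, so v = cos(z).
Apply parts 3 times (tabular method): alternate signs, differentiate u down to 0, integrate dv up.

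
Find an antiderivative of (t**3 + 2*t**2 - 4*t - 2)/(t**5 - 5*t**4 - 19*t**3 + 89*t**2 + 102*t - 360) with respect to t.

51*log(t - 5)/64 - 39*log(t - 4)/49 + log(t - 2)/25 - 3211*log(t + 3)/78400 + 1/(280*t + 840) + C

Factor the denominator: (t - 5)*(t - 4)*(t - 2)*(t + 3)**2.
Partial-fraction decomposition: -3211/(78400*(t + 3)) - 1/(280*(t + 3)**2) + 1/(25*(t - 2)) - 39/(49*(t - 4)) + 51/(64*(t - 5)).
Integrate each term; A/(t−a) gives A·log|t−a|; A/(t−a)² gives −A/(t−a).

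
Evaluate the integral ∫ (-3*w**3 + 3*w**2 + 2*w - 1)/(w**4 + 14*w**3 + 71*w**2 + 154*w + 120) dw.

Factor the denominator: (w + 2)*(w + 3)*(w + 4)*(w + 5).
Partial-fraction decomposition: -439/(6*(w + 5)) + 231/(2*(w + 4)) - 101/(2*(w + 3)) + 31/(6*(w + 2)).
Integrate each term: A/(w−a) contributes A·log|w−a|.

31*log(w + 2)/6 - 101*log(w + 3)/2 + 231*log(w + 4)/2 - 439*log(w + 5)/6 + C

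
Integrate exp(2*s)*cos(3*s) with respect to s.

Let I denote the integral. Integrate by parts with u = cos(3*s), dv = exp(2*s) ds, so v = exp(2*s)/2: I = exp(2*s)*cos(3*s)/2 + (3/2)·∫ exp(2*s)*sin(3*s) ds.
Apply parts again with u = sin(3*s), dv = exp(2*s) ds: ∫ exp(2*s)*sin(3*s) ds = exp(2*s)*sin(3*s)/2 − (3/2)·I. Substituting back brings back I: I = 3*exp(2*s)*sin(3*s)/4 + exp(2*s)*cos(3*s)/2 − (9/4)·I.
Solving for I: (1 + 9/4)·I equals the remaining terms, so I = (4/13)·(3*exp(2*s)*sin(3*s)/4 + exp(2*s)*cos(3*s)/2).

3*exp(2*s)*sin(3*s)/13 + 2*exp(2*s)*cos(3*s)/13 + C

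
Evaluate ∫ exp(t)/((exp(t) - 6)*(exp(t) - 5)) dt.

log(exp(t) - 6) - log(exp(t) - 5) + C

Let u = e^t, du = e^t dt.
The integral becomes ∫ du/((u-5)(u-6)); decompose into partial fractions.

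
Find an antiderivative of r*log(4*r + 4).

Use integration by parts with u = log(4*r + 4), dv = r dr.
Then du = 4/(4*r + 4) dr and v = r**2/2.

r**2*log(4*r + 4)/2 - r**2/4 + r/2 - log(r + 1)/2 + C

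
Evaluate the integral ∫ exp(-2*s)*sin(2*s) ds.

Let I denote the integral. Integrate by parts with u = sin(2*s), dv = exp(-2*s) ds, so v = -exp(-2*s)/2: I = -exp(-2*s)*sin(2*s)/2 + ∫ exp(-2*s)*cos(2*s) ds.
Apply parts again with u = cos(2*s), dv = exp(-2*s) ds: ∫ exp(-2*s)*cos(2*s) ds = -exp(-2*s)*cos(2*s)/2 − I. Substituting back brings back I: I = -exp(-2*s)*sin(2*s)/2 - exp(-2*s)*cos(2*s)/2 − I.
Solving for I: (1 + 1)·I equals the remaining terms, so I = (1/2)·(-exp(-2*s)*sin(2*s)/2 - exp(-2*s)*cos(2*s)/2).

-exp(-2*s)*sin(2*s)/4 - exp(-2*s)*cos(2*s)/4 + C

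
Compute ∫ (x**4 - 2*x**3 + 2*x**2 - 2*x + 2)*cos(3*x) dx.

x**4*sin(3*x)/3 - 2*x**3*sin(3*x)/3 + 4*x**3*cos(3*x)/9 + 2*x**2*sin(3*x)/9 - 2*x**2*cos(3*x)/3 - 2*x*sin(3*x)/9 + 4*x*cos(3*x)/27 + 50*sin(3*x)/81 - 2*cos(3*x)/27 + C

Use integration by parts with u = x**4 - 2*x**3 + 2*x**2 - 2*x + 2, dv = cos(3*x) dx, so v = sin(3*x)/3.
Apply parts 4 times (tabular method): alternate signs, differentiate u down to 0, integrate dv up.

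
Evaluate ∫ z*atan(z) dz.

z**2*atan(z)/2 - z/2 + atan(z)/2 + C

Use integration by parts with u = arctan(z), dv = z dz.
Then du = 1/(z**2 + 1) dz.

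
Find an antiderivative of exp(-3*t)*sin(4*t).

Let I denote the integral. Integrate by parts with u = sin(4*t), dv = exp(-3*t) dt, so v = -exp(-3*t)/3: I = -exp(-3*t)*sin(4*t)/3 + (4/3)·∫ exp(-3*t)*cos(4*t) dt.
Apply parts again with u = cos(4*t), dv = exp(-3*t) dt: ∫ exp(-3*t)*cos(4*t) dt = -exp(-3*t)*cos(4*t)/3 − (4/3)·I. Substituting back brings back I: I = -exp(-3*t)*sin(4*t)/3 - 4*exp(-3*t)*cos(4*t)/9 − (16/9)·I.
Solving for I: (1 + 16/9)·I equals the remaining terms, so I = (9/25)·(-exp(-3*t)*sin(4*t)/3 - 4*exp(-3*t)*cos(4*t)/9).

-3*exp(-3*t)*sin(4*t)/25 - 4*exp(-3*t)*cos(4*t)/25 + C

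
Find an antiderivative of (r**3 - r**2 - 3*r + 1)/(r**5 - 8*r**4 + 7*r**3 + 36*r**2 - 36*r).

-log(r)/36 + 163*log(r - 6)/720 - log(r - 3)/9 - log(r - 1)/15 - log(r + 2)/48 + C

Factor the denominator: r*(r - 6)*(r - 3)*(r - 1)*(r + 2).
Partial-fraction decomposition: -1/(48*(r + 2)) - 1/(15*(r - 1)) - 1/(9*(r - 3)) + 163/(720*(r - 6)) - 1/(36*r).
Integrate each term: A/(r−a) contributes A·log|r−a|.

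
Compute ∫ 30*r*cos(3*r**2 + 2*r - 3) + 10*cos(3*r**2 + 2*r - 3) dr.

Let u = 3*r**2 + 2*r - 3, so du = (6*r + 2) dr.
Rewriting, the integral becomes 5·∫ cos(u) du = 5·sin(u).
Substituting back, u = 3*r**2 + 2*r - 3.

5*sin(3*r**2 + 2*r - 3) + C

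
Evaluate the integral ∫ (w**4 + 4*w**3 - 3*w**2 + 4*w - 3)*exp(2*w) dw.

(w**4 + 2*w**3 - 6*w**2 + 10*w - 8)*exp(2*w)/2 + C

Use integration by parts with u = w**4 + 4*w**3 - 3*w**2 + 4*w - 3, dv = exp(2*w) dw, so v = exp(2*w)/2.
Apply parts 4 times (tabular method): alternate signs, differentiate u down to 0, integrate dv up.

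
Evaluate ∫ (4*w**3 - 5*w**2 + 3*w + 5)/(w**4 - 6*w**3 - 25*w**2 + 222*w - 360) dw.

Factor the denominator: (w - 5)*(w - 4)*(w - 3)*(w + 6).
Partial-fraction decomposition: 1057/(990*(w + 6)) + 77/(18*(w - 3)) - 193/(10*(w - 4)) + 395/(22*(w - 5)).
Integrate each term: A/(w−a) contributes A·log|w−a|.

395*log(w - 5)/22 - 193*log(w - 4)/10 + 77*log(w - 3)/18 + 1057*log(w + 6)/990 + C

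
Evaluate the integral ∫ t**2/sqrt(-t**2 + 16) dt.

-t*sqrt(-t**2 + 16)/2 + 8*asin(t/4) + C

Substitute t = 4·sin(θ), so dt = 4·cos(θ) dθ and the radical becomes sqrt(-t**2 + 16) = 4·cos(θ) by the Pythagorean identity.
Integrate the resulting trig expression in θ, then back-substitute θ = asin(t/4), sin(θ) = t/4, cos(θ) = sqrt(-t**2 + 16)/4 (absorbing any constant into C).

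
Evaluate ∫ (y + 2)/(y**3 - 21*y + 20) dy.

Factor the denominator: (y - 4)*(y - 1)*(y + 5).
Partial-fraction decomposition: -1/(18*(y + 5)) - 1/(6*(y - 1)) + 2/(9*(y - 4)).
Integrate each term: A/(y−a) contributes A·log|y−a|.

2*log(y - 4)/9 - log(y - 1)/6 - log(y + 5)/18 + C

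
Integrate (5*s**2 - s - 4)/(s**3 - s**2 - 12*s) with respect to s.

log(s)/3 + 18*log(s - 4)/7 + 44*log(s + 3)/21 + C

Factor the denominator: s*(s - 4)*(s + 3).
Partial-fraction decomposition: 44/(21*(s + 3)) + 18/(7*(s - 4)) + 1/(3*s).
Integrate each term: A/(s−a) contributes A·log|s−a|.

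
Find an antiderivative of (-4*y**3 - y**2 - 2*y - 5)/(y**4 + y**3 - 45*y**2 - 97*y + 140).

Factor the denominator: (y - 7)*(y - 1)*(y + 4)*(y + 5).
Partial-fraction decomposition: -20/(3*(y + 5)) + 243/(55*(y + 4)) + 1/(15*(y - 1)) - 20/(11*(y - 7)).
Integrate each term: A/(y−a) contributes A·log|y−a|.

-20*log(y - 7)/11 + log(y - 1)/15 + 243*log(y + 4)/55 - 20*log(y + 5)/3 + C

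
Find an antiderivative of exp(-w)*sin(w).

-exp(-w)*sin(w)/2 - exp(-w)*cos(w)/2 + C

Let I denote the integral. Integrate by parts with u = sin(w), dv = exp(-w) dw, so v = -exp(-w): I = -exp(-w)*sin(w) + ∫ exp(-w)*cos(w) dw.
Apply parts again with u = cos(w), dv = exp(-w) dw: ∫ exp(-w)*cos(w) dw = -exp(-w)*cos(w) − I. Substituting back brings back I: I = -exp(-w)*sin(w) - exp(-w)*cos(w) − I.
Solving for I: (1 + 1)·I equals the remaining terms, so I = (1/2)·(-exp(-w)*sin(w) - exp(-w)*cos(w)).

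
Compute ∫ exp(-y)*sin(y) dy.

-exp(-y)*sin(y)/2 - exp(-y)*cos(y)/2 + C

Let I denote the integral. Integrate by parts with u = sin(y), dv = exp(-y) dy, so v = -exp(-y): I = -exp(-y)*sin(y) + ∫ exp(-y)*cos(y) dy.
Apply parts again with u = cos(y), dv = exp(-y) dy: ∫ exp(-y)*cos(y) dy = -exp(-y)*cos(y) − I. Substituting back brings back I: I = -exp(-y)*sin(y) - exp(-y)*cos(y) − I.
Solving for I: (1 + 1)·I equals the remaining terms, so I = (1/2)·(-exp(-y)*sin(y) - exp(-y)*cos(y)).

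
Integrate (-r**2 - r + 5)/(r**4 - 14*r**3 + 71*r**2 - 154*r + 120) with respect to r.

-25*log(r - 5)/6 + 15*log(r - 4)/2 - 7*log(r - 3)/2 + log(r - 2)/6 + C

Factor the denominator: (r - 5)*(r - 4)*(r - 3)*(r - 2).
Partial-fraction decomposition: 1/(6*(r - 2)) - 7/(2*(r - 3)) + 15/(2*(r - 4)) - 25/(6*(r - 5)).
Integrate each term: A/(r−a) contributes A·log|r−a|.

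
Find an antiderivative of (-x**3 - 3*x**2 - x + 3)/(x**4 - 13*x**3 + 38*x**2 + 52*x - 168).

-494*log(x - 7)/45 + 327*log(x - 6)/32 - 19*log(x - 2)/80 - log(x + 2)/288 + C

Factor the denominator: (x - 7)*(x - 6)*(x - 2)*(x + 2).
Partial-fraction decomposition: -1/(288*(x + 2)) - 19/(80*(x - 2)) + 327/(32*(x - 6)) - 494/(45*(x - 7)).
Integrate each term: A/(x−a) contributes A·log|x−a|.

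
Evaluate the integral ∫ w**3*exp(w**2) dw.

Let u = w², du = 2w dw; rewrite as (1/2)∫ u^1·exp(1u) du.
Now integrate by parts 1 time.

(w**2 - 1)*exp(w**2)/2 + C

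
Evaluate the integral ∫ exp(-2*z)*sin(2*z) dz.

Let I denote the integral. Integrate by parts with u = sin(2*z), dv = exp(-2*z) dz, so v = -exp(-2*z)/2: I = -exp(-2*z)*sin(2*z)/2 + ∫ exp(-2*z)*cos(2*z) dz.
Apply parts again with u = cos(2*z), dv = exp(-2*z) dz: ∫ exp(-2*z)*cos(2*z) dz = -exp(-2*z)*cos(2*z)/2 − I. Substituting back brings back I: I = -exp(-2*z)*sin(2*z)/2 - exp(-2*z)*cos(2*z)/2 − I.
Solving for I: (1 + 1)·I equals the remaining terms, so I = (1/2)·(-exp(-2*z)*sin(2*z)/2 - exp(-2*z)*cos(2*z)/2).

-exp(-2*z)*sin(2*z)/4 - exp(-2*z)*cos(2*z)/4 + C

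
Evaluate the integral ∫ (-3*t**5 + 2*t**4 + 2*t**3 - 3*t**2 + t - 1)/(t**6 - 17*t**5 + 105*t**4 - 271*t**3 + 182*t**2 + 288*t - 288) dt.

Factor the denominator: (t - 6)*(t - 4)**2*(t - 3)*(t - 1)*(t + 1).
Partial-fraction decomposition: 1/(700*(t + 1)) - 1/(90*(t - 1)) + 269/(12*(t - 3)) + 20863/(900*(t - 4)) + 2477/(30*(t - 4)**2) - 20407/(420*(t - 6)).
Integrate each term; A/(t−a) gives A·log|t−a|; A/(t−a)² gives −A/(t−a).

-20407*log(t - 6)/420 + 20863*log(t - 4)/900 + 269*log(t - 3)/12 - log(t - 1)/90 + log(t + 1)/700 - 2477/(30*t - 120) + C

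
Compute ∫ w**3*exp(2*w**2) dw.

Let u = w², du = 2w dw; rewrite as (1/2)∫ u^1·exp(2u) du.
Now integrate by parts 1 time.

(2*w**2 - 1)*exp(2*w**2)/8 + C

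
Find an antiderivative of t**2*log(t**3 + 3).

t**3*log(t**3 + 3)/3 - t**3/3 + log(t**3 + 3) + C

Let u = t**3 + 3, so du = (3*t**2) dt.
The integral becomes (1/3)·∫ log(u) du; integrate by parts with u′=log(u), dv′=du.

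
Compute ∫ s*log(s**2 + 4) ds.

Let u = s**2 + 4, so du = (2*s) ds.
The integral becomes (1/2)·∫ log(u) du; integrate by parts with u′=log(u), dv′=du.

s**2*log(s**2 + 4)/2 - s**2/2 + 2*log(s**2 + 4) + C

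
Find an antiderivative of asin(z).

z*asin(z) + sqrt(-z**2 + 1) + C

Use integration by parts with u = arcsin(z), dv = dz.
Then du = 1/sqrt(-z**2 + 1) dz.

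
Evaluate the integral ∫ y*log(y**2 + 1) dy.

y**2*log(y**2 + 1)/2 - y**2/2 + log(y**2 + 1)/2 + C

Let u = y**2 + 1, so du = (2*y) dy.
The integral becomes (1/2)·∫ log(u) du; integrate by parts with u′=log(u), dv′=du.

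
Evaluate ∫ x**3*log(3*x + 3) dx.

Use integration by parts with u = log(3*x + 3), dv = x**3 dx.
Then du = 3/(3*x + 3) dx and v = x**4/4.

x**4*log(3*x + 3)/4 - x**4/16 + x**3/12 - x**2/8 + x/4 - log(x + 1)/4 + C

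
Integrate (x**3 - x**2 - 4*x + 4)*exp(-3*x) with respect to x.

Use integration by parts with u = x**3 - x**2 - 4*x + 4, dv = exp(-3*x) dx, so v = -exp(-3*x)/3.
Apply parts 3 times (tabular method): alternate signs, differentiate u down to 0, integrate dv up.

(-3*x**3 + 12*x - 8)*exp(-3*x)/9 + C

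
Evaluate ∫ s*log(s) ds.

Use integration by parts with u = log(s), dv = s ds.
Then du = 1/s ds and v = s**2/2.

s**2*log(s)/2 - s**2/4 + C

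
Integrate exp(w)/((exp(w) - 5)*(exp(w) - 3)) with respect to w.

log(exp(w) - 5)/2 - log(exp(w) - 3)/2 + C

Let u = e^w, du = e^w dw.
The integral becomes ∫ du/((u-5)(u-3)); decompose into partial fractions.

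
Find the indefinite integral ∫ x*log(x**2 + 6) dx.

Let u = x**2 + 6, so du = (2*x) dx.
The integral becomes (1/2)·∫ log(u) du; integrate by parts with u′=log(u), dv′=du.

x**2*log(x**2 + 6)/2 - x**2/2 + 3*log(x**2 + 6) + C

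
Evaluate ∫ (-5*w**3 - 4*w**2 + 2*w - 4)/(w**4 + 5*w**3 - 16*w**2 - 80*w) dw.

Factor the denominator: w*(w - 4)*(w + 4)*(w + 5).
Partial-fraction decomposition: -511/(45*(w + 5)) + 61/(8*(w + 4)) - 95/(72*(w - 4)) + 1/(20*w).
Integrate each term: A/(w−a) contributes A·log|w−a|.

log(w)/20 - 95*log(w - 4)/72 + 61*log(w + 4)/8 - 511*log(w + 5)/45 + C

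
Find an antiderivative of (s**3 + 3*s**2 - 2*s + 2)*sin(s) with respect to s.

-s**3*cos(s) + 3*s**2*sin(s) - 3*s**2*cos(s) + 6*s*sin(s) + 8*s*cos(s) - 8*sin(s) + 4*cos(s) + C

Use integration by parts with u = s**3 + 3*s**2 - 2*s + 2, dv = sin(s) ds, so v = -cos(s).
Apply parts 3 times (tabular method): alternate signs, differentiate u down to 0, integrate dv up.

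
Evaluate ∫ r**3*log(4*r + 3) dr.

r**4*log(4*r + 3)/4 - r**4/16 + r**3/16 - 9*r**2/128 + 27*r/256 - 81*log(4*r + 3)/1024 + C

Use integration by parts with u = log(4*r + 3), dv = r**3 dr.
Then du = 4/(4*r + 3) dr and v = r**4/4.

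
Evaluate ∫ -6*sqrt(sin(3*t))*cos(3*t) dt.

Let u = sin(3*t), so du = (3*cos(3*t)) dt.
Rewriting, the integral becomes -2·∫ √u du = -2·(2/3)u^(3/2).
Substituting back, u = sin(3*t).

-4*sin(3*t)**(3/2)/3 + C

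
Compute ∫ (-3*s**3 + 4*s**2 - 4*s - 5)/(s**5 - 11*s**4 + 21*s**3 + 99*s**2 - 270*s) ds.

Factor the denominator: s*(s - 6)*(s - 5)*(s - 3)*(s + 3).
Partial-fraction decomposition: 31/(324*(s + 3)) - 31/(54*(s - 3)) + 15/(4*(s - 5)) - 533/(162*(s - 6)) + 1/(54*s).
Integrate each term: A/(s−a) contributes A·log|s−a|.

log(s)/54 - 533*log(s - 6)/162 + 15*log(s - 5)/4 - 31*log(s - 3)/54 + 31*log(s + 3)/324 + C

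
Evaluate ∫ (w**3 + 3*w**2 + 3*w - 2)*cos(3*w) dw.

w**3*sin(3*w)/3 + w**2*sin(3*w) + w**2*cos(3*w)/3 + 7*w*sin(3*w)/9 + 2*w*cos(3*w)/3 - 8*sin(3*w)/9 + 7*cos(3*w)/27 + C

Use integration by parts with u = w**3 + 3*w**2 + 3*w - 2, dv = cos(3*w) dw, so v = sin(3*w)/3.
Apply parts 3 times (tabular method): alternate signs, differentiate u down to 0, integrate dv up.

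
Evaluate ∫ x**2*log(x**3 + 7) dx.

x**3*log(x**3 + 7)/3 - x**3/3 + 7*log(x**3 + 7)/3 + C

Let u = x**3 + 7, so du = (3*x**2) dx.
The integral becomes (1/3)·∫ log(u) du; integrate by parts with u′=log(u), dv′=du.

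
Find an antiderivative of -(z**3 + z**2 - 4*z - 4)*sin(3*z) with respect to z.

z**3*cos(3*z)/3 - z**2*sin(3*z)/3 + z**2*cos(3*z)/3 - 2*z*sin(3*z)/9 - 14*z*cos(3*z)/9 + 14*sin(3*z)/27 - 38*cos(3*z)/27 + C

Use integration by parts with u = z**3 + z**2 - 4*z - 4, dv = -sin(3*z) dz, so v = cos(3*z)/3.
Apply parts 3 times (tabular method): alternate signs, differentiate u down to 0, integrate dv up.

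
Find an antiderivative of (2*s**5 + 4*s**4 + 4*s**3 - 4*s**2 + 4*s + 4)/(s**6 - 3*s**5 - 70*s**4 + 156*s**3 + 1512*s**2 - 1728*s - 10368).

Factor the denominator: (s - 6)**2*(s - 4)*(s + 3)*(s + 4)*(s + 6).
Partial-fraction decomposition: 2849/(2160*(s + 6)) - 339/(400*(s + 4)) + 314/(1701*(s + 3)) + 821/(560*(s - 4)) - 11873/(97200*(s - 6)) + 5371/(540*(s - 6)**2).
Integrate each term; A/(s−a) gives A·log|s−a|; A/(s−a)² gives −A/(s−a).

-11873*log(s - 6)/97200 + 821*log(s - 4)/560 + 314*log(s + 3)/1701 - 339*log(s + 4)/400 + 2849*log(s + 6)/2160 - 5371/(540*s - 3240) + C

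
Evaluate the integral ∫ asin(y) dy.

y*asin(y) + sqrt(-y**2 + 1) + C

Use integration by parts with u = arcsin(y), dv = dy.
Then du = 1/sqrt(-y**2 + 1) dy.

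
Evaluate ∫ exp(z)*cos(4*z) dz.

Let I denote the integral. Integrate by parts with u = cos(4*z), dv = exp(z) dz, so v = exp(z): I = exp(z)*cos(4*z) + 4·∫ exp(z)*sin(4*z) dz.
Apply parts again with u = sin(4*z), dv = exp(z) dz: ∫ exp(z)*sin(4*z) dz = exp(z)*sin(4*z) − 4·I. Substituting back brings back I: I = 4*exp(z)*sin(4*z) + exp(z)*cos(4*z) − 16·I.
Solving for I: (1 + 16)·I equals the remaining terms, so I = (1/17)·(4*exp(z)*sin(4*z) + exp(z)*cos(4*z)).

4*exp(z)*sin(4*z)/17 + exp(z)*cos(4*z)/17 + C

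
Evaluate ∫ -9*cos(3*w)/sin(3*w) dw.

Let u = sin(3*w), so du = (3*cos(3*w)) dw.
Rewriting, the integral becomes -3·∫ 1/u du = -3·log(u).
Substituting back, u = sin(3*w).

-3*log(sin(3*w)) + C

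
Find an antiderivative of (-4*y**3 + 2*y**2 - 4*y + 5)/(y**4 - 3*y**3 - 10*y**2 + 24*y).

5*log(y)/24 - 235*log(y - 4)/56 + 27*log(y - 2)/20 - 143*log(y + 3)/105 + C

Factor the denominator: y*(y - 4)*(y - 2)*(y + 3).
Partial-fraction decomposition: -143/(105*(y + 3)) + 27/(20*(y - 2)) - 235/(56*(y - 4)) + 5/(24*y).
Integrate each term: A/(y−a) contributes A·log|y−a|.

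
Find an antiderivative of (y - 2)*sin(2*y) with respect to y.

-y*cos(2*y)/2 + sin(2*y)/4 + cos(2*y) + C

Use integration by parts with u = y - 2, dv = sin(2*y) dy, so v = -cos(2*y)/2.
Apply parts 1 times (tabular method): alternate signs, differentiate u down to 0, integrate dv up.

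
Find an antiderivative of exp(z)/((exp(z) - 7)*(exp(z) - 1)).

log(exp(z) - 7)/6 - log(exp(z) - 1)/6 + C

Let u = e^z, du = e^z dz.
The integral becomes ∫ du/((u-7)(u-1)); decompose into partial fractions.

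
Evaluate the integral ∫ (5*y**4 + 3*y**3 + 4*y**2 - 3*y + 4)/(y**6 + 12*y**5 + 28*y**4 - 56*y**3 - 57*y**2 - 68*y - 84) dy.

59*log(y - 2)/540 - 13*log(y + 1)/180 + 2999*log(y + 6)/740 - 11197*log(y + 7)/2700 + 53*log(y**2 + 1)/1850 - 7*atan(y)/1850 + C

Factor the denominator: (y - 2)*(y + 1)*(y + 6)*(y + 7)*(y**2 + 1).
Partial-fraction decomposition: (106*y - 7)/(1850*(y**2 + 1)) - 11197/(2700*(y + 7)) + 2999/(740*(y + 6)) - 13/(180*(y + 1)) + 59/(540*(y - 2)).
Integrate each term; A/(y−a) gives A·log|y−a|; the (By+D)/(y²+p²) term gives a log and an atan.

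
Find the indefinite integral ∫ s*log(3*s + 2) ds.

Use integration by parts with u = log(3*s + 2), dv = s ds.
Then du = 3/(3*s + 2) ds and v = s**2/2.

s**2*log(3*s + 2)/2 - s**2/4 + s/3 - 2*log(3*s + 2)/9 + C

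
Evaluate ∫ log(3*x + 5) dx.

x*log(3*x + 5) - x + 5*log(3*x + 5)/3 + C

Use integration by parts with u = log(3*x + 5), dv = dx.
Then du = 3/(3*x + 5) dx and v = x.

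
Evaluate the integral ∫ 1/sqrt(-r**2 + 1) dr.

asin(r) + C

Substitute r = sin(θ), so dr = cos(θ) dθ and the radical becomes sqrt(-r**2 + 1) = cos(θ) by the Pythagorean identity.
Integrate the resulting trig expression in θ, then back-substitute θ = asin(r), sin(θ) = r, cos(θ) = sqrt(-r**2 + 1) (absorbing any constant into C).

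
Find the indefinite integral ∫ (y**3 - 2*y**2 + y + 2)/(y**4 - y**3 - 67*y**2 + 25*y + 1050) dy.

Factor the denominator: (y - 7)*(y - 5)*(y + 5)*(y + 6).
Partial-fraction decomposition: 292/(143*(y + 6)) - 89/(60*(y + 5)) - 41/(110*(y - 5)) + 127/(156*(y - 7)).
Integrate each term: A/(y−a) contributes A·log|y−a|.

127*log(y - 7)/156 - 41*log(y - 5)/110 - 89*log(y + 5)/60 + 292*log(y + 6)/143 + C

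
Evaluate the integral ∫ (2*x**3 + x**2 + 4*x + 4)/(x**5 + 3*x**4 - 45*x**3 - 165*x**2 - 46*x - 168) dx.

Factor the denominator: (x - 7)*(x + 4)*(x + 6)*(x**2 + 1).
Partial-fraction decomposition: -(201*x + 607)/(31450*(x**2 + 1)) - 16/(37*(x + 6)) + 62/(187*(x + 4)) + 59/(550*(x - 7)).
Integrate each term; A/(x−a) gives A·log|x−a|; the (Bx+D)/(x²+p²) term gives a log and an atan.

59*log(x - 7)/550 + 62*log(x + 4)/187 - 16*log(x + 6)/37 - 201*log(x**2 + 1)/62900 - 607*atan(x)/31450 + C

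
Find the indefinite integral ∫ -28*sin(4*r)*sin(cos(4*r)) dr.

Let u = cos(4*r), so du = (-4*sin(4*r)) dr.
Rewriting, the integral becomes 7·∫ sin(u) du = 7·-cos(u).
Substituting back, u = cos(4*r).

-7*cos(cos(4*r)) + C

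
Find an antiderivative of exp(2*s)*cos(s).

Let I denote the integral. Integrate by parts with u = cos(s), dv = exp(2*s) ds, so v = exp(2*s)/2: I = exp(2*s)*cos(s)/2 + (1/2)·∫ exp(2*s)*sin(s) ds.
Apply parts again with u = sin(s), dv = exp(2*s) ds: ∫ exp(2*s)*sin(s) ds = exp(2*s)*sin(s)/2 − (1/2)·I. Substituting back brings back I: I = exp(2*s)*sin(s)/4 + exp(2*s)*cos(s)/2 − (1/4)·I.
Solving for I: (1 + 1/4)·I equals the remaining terms, so I = (4/5)·(exp(2*s)*sin(s)/4 + exp(2*s)*cos(s)/2).

exp(2*s)*sin(s)/5 + 2*exp(2*s)*cos(s)/5 + C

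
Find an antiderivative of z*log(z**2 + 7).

z**2*log(z**2 + 7)/2 - z**2/2 + 7*log(z**2 + 7)/2 + C

Let u = z**2 + 7, so du = (2*z) dz.
The integral becomes (1/2)·∫ log(u) du; integrate by parts with u′=log(u), dv′=du.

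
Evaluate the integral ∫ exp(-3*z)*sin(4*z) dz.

-3*exp(-3*z)*sin(4*z)/25 - 4*exp(-3*z)*cos(4*z)/25 + C

Let I denote the integral. Integrate by parts with u = sin(4*z), dv = exp(-3*z) dz, so v = -exp(-3*z)/3: I = -exp(-3*z)*sin(4*z)/3 + (4/3)·∫ exp(-3*z)*cos(4*z) dz.
Apply parts again with u = cos(4*z), dv = exp(-3*z) dz: ∫ exp(-3*z)*cos(4*z) dz = -exp(-3*z)*cos(4*z)/3 − (4/3)·I. Substituting back brings back I: I = -exp(-3*z)*sin(4*z)/3 - 4*exp(-3*z)*cos(4*z)/9 − (16/9)·I.
Solving for I: (1 + 16/9)·I equals the remaining terms, so I = (9/25)·(-exp(-3*z)*sin(4*z)/3 - 4*exp(-3*z)*cos(4*z)/9).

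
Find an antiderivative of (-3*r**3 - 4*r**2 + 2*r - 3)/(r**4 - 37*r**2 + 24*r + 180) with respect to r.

-234*log(r - 5)/77 + 19*log(r - 3)/15 + log(r + 2)/140 - 163*log(r + 6)/132 + C

Factor the denominator: (r - 5)*(r - 3)*(r + 2)*(r + 6).
Partial-fraction decomposition: -163/(132*(r + 6)) + 1/(140*(r + 2)) + 19/(15*(r - 3)) - 234/(77*(r - 5)).
Integrate each term: A/(r−a) contributes A·log|r−a|.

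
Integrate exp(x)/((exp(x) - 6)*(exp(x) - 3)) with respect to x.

log(exp(x) - 6)/3 - log(exp(x) - 3)/3 + C

Let u = e^x, du = e^x dx.
The integral becomes ∫ du/((u-6)(u-3)); decompose into partial fractions.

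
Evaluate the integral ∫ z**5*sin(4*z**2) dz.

-z**4*cos(4*z**2)/8 + z**2*sin(4*z**2)/16 + cos(4*z**2)/64 + C

Let u = z², du = 2z dz; rewrite as (1/2)∫ u^2·sin(4u) du.
Now integrate by parts 2 times.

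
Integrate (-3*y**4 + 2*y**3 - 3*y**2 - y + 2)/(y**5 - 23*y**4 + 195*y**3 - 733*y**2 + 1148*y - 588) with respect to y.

52493*log(y - 7)/300 - 892*log(y - 6)/5 + 11*log(y - 2)/25 - log(y - 1)/60 + 2223/(10*y - 70) + C

Factor the denominator: (y - 7)**2*(y - 6)*(y - 2)*(y - 1).
Partial-fraction decomposition: -1/(60*(y - 1)) + 11/(25*(y - 2)) - 892/(5*(y - 6)) + 52493/(300*(y - 7)) - 2223/(10*(y - 7)**2).
Integrate each term; A/(y−a) gives A·log|y−a|; A/(y−a)² gives −A/(y−a).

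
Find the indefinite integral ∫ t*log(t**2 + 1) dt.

t**2*log(t**2 + 1)/2 - t**2/2 + log(t**2 + 1)/2 + C

Let u = t**2 + 1, so du = (2*t) dt.
The integral becomes (1/2)·∫ log(u) du; integrate by parts with u′=log(u), dv′=du.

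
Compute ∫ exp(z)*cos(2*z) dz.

Let I denote the integral. Integrate by parts with u = cos(2*z), dv = exp(z) dz, so v = exp(z): I = exp(z)*cos(2*z) + 2·∫ exp(z)*sin(2*z) dz.
Apply parts again with u = sin(2*z), dv = exp(z) dz: ∫ exp(z)*sin(2*z) dz = exp(z)*sin(2*z) − 2·I. Substituting back brings back I: I = 2*exp(z)*sin(2*z) + exp(z)*cos(2*z) − 4·I.
Solving for I: (1 + 4)·I equals the remaining terms, so I = (1/5)·(2*exp(z)*sin(2*z) + exp(z)*cos(2*z)).

2*exp(z)*sin(2*z)/5 + exp(z)*cos(2*z)/5 + C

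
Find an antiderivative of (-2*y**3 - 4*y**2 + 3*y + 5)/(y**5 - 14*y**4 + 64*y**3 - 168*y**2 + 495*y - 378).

Factor the denominator: (y - 7)*(y - 6)*(y - 1)*(y**2 + 9).
Partial-fraction decomposition: -(61*y - 6069)/(13050*(y**2 + 9)) + 1/(150*(y - 1)) + 553/(225*(y - 6)) - 214/(87*(y - 7)).
Integrate each term; A/(y−a) gives A·log|y−a|; the (By+D)/(y²+p²) term gives a log and an atan.

-214*log(y - 7)/87 + 553*log(y - 6)/225 + log(y - 1)/150 - 61*log(y**2 + 9)/26100 + 2023*atan(y/3)/13050 + C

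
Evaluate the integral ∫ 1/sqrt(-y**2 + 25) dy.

Substitute y = 5·sin(θ), so dy = 5·cos(θ) dθ and the radical becomes sqrt(-y**2 + 25) = 5·cos(θ) by the Pythagorean identity.
Integrate the resulting trig expression in θ, then back-substitute θ = asin(y/5), sin(θ) = y/5, cos(θ) = sqrt(-y**2 + 25)/5 (absorbing any constant into C).

asin(y/5) + C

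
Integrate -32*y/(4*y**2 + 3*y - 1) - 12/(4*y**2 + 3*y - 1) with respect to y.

Let u = 4*y**2 + 3*y - 1, so du = (8*y + 3) dy.
Rewriting, the integral becomes -4·∫ 1/u du = -4·log(u).
Substituting back, u = 4*y**2 + 3*y - 1.

-4*log(4*y**2 + 3*y - 1) + C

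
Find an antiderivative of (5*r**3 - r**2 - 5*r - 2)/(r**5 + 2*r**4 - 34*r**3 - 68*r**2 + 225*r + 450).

573*log(r - 5)/1120 - 109*log(r - 3)/480 - 12*log(r + 2)/35 + 131*log(r + 3)/96 - 209*log(r + 5)/160 + C

Factor the denominator: (r - 5)*(r - 3)*(r + 2)*(r + 3)*(r + 5).
Partial-fraction decomposition: -209/(160*(r + 5)) + 131/(96*(r + 3)) - 12/(35*(r + 2)) - 109/(480*(r - 3)) + 573/(1120*(r - 5)).
Integrate each term: A/(r−a) contributes A·log|r−a|.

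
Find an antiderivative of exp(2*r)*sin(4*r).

exp(2*r)*sin(4*r)/10 - exp(2*r)*cos(4*r)/5 + C

Let I denote the integral. Integrate by parts with u = sin(4*r), dv = exp(2*r) dr, so v = exp(2*r)/2: I = exp(2*r)*sin(4*r)/2 − 2·∫ exp(2*r)*cos(4*r) dr.
Apply parts again with u = cos(4*r), dv = exp(2*r) dr: ∫ exp(2*r)*cos(4*r) dr = exp(2*r)*cos(4*r)/2 + 2·I. Substituting back brings back I: I = exp(2*r)*sin(4*r)/2 - exp(2*r)*cos(4*r) − 4·I.
Solving for I: (1 + 4)·I equals the remaining terms, so I = (1/5)·(exp(2*r)*sin(4*r)/2 - exp(2*r)*cos(4*r)).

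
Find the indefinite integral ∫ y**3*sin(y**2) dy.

Let u = y², du = 2y dy; rewrite as (1/2)∫ u^1·sin(1u) du.
Now integrate by parts 1 time.

-y**2*cos(y**2)/2 + sin(y**2)/2 + C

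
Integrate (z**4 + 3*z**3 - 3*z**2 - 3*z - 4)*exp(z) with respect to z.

(z**4 - z**3 - 3*z - 1)*exp(z) + C

Use integration by parts with u = z**4 + 3*z**3 - 3*z**2 - 3*z - 4, dv = exp(z) dz, so v = exp(z).
Apply parts 4 times (tabular method): alternate signs, differentiate u down to 0, integrate dv up.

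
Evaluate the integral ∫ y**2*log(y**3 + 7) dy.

Let u = y**3 + 7, so du = (3*y**2) dy.
The integral becomes (1/3)·∫ log(u) du; integrate by parts with u′=log(u), dv′=du.

y**3*log(y**3 + 7)/3 - y**3/3 + 7*log(y**3 + 7)/3 + C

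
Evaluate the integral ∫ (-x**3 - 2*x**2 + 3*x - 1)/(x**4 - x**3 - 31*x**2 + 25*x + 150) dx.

Factor the denominator: (x - 5)*(x - 3)*(x + 2)*(x + 5).
Partial-fraction decomposition: -59/(240*(x + 5)) - 1/(15*(x + 2)) + 37/(80*(x - 3)) - 23/(20*(x - 5)).
Integrate each term: A/(x−a) contributes A·log|x−a|.

-23*log(x - 5)/20 + 37*log(x - 3)/80 - log(x + 2)/15 - 59*log(x + 5)/240 + C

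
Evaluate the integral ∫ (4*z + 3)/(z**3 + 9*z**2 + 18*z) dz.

log(z)/6 + log(z + 3) - 7*log(z + 6)/6 + C

Factor the denominator: z*(z + 3)*(z + 6).
Partial-fraction decomposition: -7/(6*(z + 6)) + 1/(z + 3) + 1/(6*z).
Integrate each term: A/(z−a) contributes A·log|z−a|.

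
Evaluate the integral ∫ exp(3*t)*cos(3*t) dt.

exp(3*t)*sin(3*t)/6 + exp(3*t)*cos(3*t)/6 + C

Let I denote the integral. Integrate by parts with u = cos(3*t), dv = exp(3*t) dt, so v = exp(3*t)/3: I = exp(3*t)*cos(3*t)/3 + ∫ exp(3*t)*sin(3*t) dt.
Apply parts again with u = sin(3*t), dv = exp(3*t) dt: ∫ exp(3*t)*sin(3*t) dt = exp(3*t)*sin(3*t)/3 − I. Substituting back brings back I: I = exp(3*t)*sin(3*t)/3 + exp(3*t)*cos(3*t)/3 − I.
Solving for I: (1 + 1)·I equals the remaining terms, so I = (1/2)·(exp(3*t)*sin(3*t)/3 + exp(3*t)*cos(3*t)/3).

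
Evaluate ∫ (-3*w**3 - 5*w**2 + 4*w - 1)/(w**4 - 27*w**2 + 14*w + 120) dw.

-257*log(w - 4)/54 + 23*log(w - 3)/8 - log(w + 2)/18 - 229*log(w + 5)/216 + C

Factor the denominator: (w - 4)*(w - 3)*(w + 2)*(w + 5).
Partial-fraction decomposition: -229/(216*(w + 5)) - 1/(18*(w + 2)) + 23/(8*(w - 3)) - 257/(54*(w - 4)).
Integrate each term: A/(w−a) contributes A·log|w−a|.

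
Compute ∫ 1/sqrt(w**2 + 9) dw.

log(w + sqrt(w**2 + 9)) + C

Substitute w = 3·tan(θ), so dw = 3·sec(θ)^2 dθ and the radical becomes sqrt(w**2 + 9) = 3·sec(θ) by the Pythagorean identity.
Integrate the resulting trig expression in θ, then back-substitute tan(θ) = w/3, sec(θ) = sqrt(w**2 + 9)/3 (absorbing any constant into C).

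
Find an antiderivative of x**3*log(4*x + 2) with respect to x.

x**4*log(4*x + 2)/4 - x**4/16 + x**3/24 - x**2/32 + x/32 - log(2*x + 1)/64 + C

Use integration by parts with u = log(4*x + 2), dv = x**3 dx.
Then du = 4/(4*x + 2) dx and v = x**4/4.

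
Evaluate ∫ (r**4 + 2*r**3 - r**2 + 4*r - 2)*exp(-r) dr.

(-r**4 - 6*r**3 - 17*r**2 - 38*r - 36)*exp(-r) + C

Use integration by parts with u = r**4 + 2*r**3 - r**2 + 4*r - 2, dv = exp(-r) dr, so v = -exp(-r).
Apply parts 4 times (tabular method): alternate signs, differentiate u down to 0, integrate dv up.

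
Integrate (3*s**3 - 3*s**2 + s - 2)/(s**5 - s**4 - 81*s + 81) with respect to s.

Factor the denominator: (s - 3)*(s - 1)*(s + 3)*(s**2 + 9).
Partial-fraction decomposition: -(s - 259)/(180*(s**2 + 9)) - 113/(432*(s + 3)) + 1/(80*(s - 1)) + 55/(216*(s - 3)).
Integrate each term; A/(s−a) gives A·log|s−a|; the (Bs+D)/(s²+p²) term gives a log and an atan.

55*log(s - 3)/216 + log(s - 1)/80 - 113*log(s + 3)/432 - log(s**2 + 9)/360 + 259*atan(s/3)/540 + C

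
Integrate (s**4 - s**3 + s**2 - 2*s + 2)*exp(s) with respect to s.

(s**4 - 5*s**3 + 16*s**2 - 34*s + 36)*exp(s) + C

Use integration by parts with u = s**4 - s**3 + s**2 - 2*s + 2, dv = exp(s) ds, so v = exp(s).
Apply parts 4 times (tabular method): alternate signs, differentiate u down to 0, integrate dv up.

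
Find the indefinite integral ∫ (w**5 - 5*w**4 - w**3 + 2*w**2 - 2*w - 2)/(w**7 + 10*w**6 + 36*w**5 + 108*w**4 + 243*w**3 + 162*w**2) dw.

Factor the denominator: w**2*(w + 1)*(w + 3)*(w + 6)*(w**2 + 9).
Partial-fraction decomposition: -(73*w + 2492)/(4050*(w**2 + 9)) - 6979/(12150*(w + 6)) + 599/(972*(w + 3)) - 3/(100*(w + 1)) + 1/(162*w) - 1/(81*w**2).
Integrate each term; A/(w−a) gives A·log|w−a|; the (Bw+D)/(w²+p²) term gives a log and an atan.

log(w)/162 - 3*log(w + 1)/100 + 599*log(w + 3)/972 - 6979*log(w + 6)/12150 - 73*log(w**2 + 9)/8100 - 1246*atan(w/3)/6075 + 1/(81*w) + C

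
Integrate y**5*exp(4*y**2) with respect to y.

Let u = y², du = 2y dy; rewrite as (1/2)∫ u^2·exp(4u) du.
Now integrate by parts 2 times.

(8*y**4 - 4*y**2 + 1)*exp(4*y**2)/64 + C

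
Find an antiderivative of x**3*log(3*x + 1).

Use integration by parts with u = log(3*x + 1), dv = x**3 dx.
Then du = 3/(3*x + 1) dx and v = x**4/4.

x**4*log(3*x + 1)/4 - x**4/16 + x**3/36 - x**2/72 + x/108 - log(3*x + 1)/324 + C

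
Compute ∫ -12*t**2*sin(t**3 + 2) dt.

4*cos(t**3 + 2) + C

Let u = t**3 + 2, so du = (3*t**2) dt.
Rewriting, the integral becomes -4·∫ sin(u) du = -4·-cos(u).
Substituting back, u = t**3 + 2.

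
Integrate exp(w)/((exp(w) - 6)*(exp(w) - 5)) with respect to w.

log(exp(w) - 6) - log(exp(w) - 5) + C

Let u = e^w, du = e^w dw.
The integral becomes ∫ du/((u-5)(u-6)); decompose into partial fractions.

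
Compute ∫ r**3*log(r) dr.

r**4*log(r)/4 - r**4/16 + C

Use integration by parts with u = log(r), dv = r**3 dr.
Then du = 1/r dr and v = r**4/4.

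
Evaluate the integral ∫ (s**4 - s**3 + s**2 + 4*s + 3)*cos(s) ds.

Use integration by parts with u = s**4 - s**3 + s**2 + 4*s + 3, dv = cos(s) ds, so v = sin(s).
Apply parts 4 times (tabular method): alternate signs, differentiate u down to 0, integrate dv up.

s**4*sin(s) - s**3*sin(s) + 4*s**3*cos(s) - 11*s**2*sin(s) - 3*s**2*cos(s) + 10*s*sin(s) - 22*s*cos(s) + 25*sin(s) + 10*cos(s) + C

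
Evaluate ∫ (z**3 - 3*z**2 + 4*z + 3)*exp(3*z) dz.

(9*z**3 - 36*z**2 + 60*z + 7)*exp(3*z)/27 + C

Use integration by parts with u = z**3 - 3*z**2 + 4*z + 3, dv = exp(3*z) dz, so v = exp(3*z)/3.
Apply parts 3 times (tabular method): alternate signs, differentiate u down to 0, integrate dv up.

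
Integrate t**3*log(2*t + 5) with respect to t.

t**4*log(2*t + 5)/4 - t**4/16 + 5*t**3/24 - 25*t**2/32 + 125*t/32 - 625*log(2*t + 5)/64 + C

Use integration by parts with u = log(2*t + 5), dv = t**3 dt.
Then du = 2/(2*t + 5) dt and v = t**4/4.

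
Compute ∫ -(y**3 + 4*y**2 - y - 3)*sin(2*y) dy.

y**3*cos(2*y)/2 - 3*y**2*sin(2*y)/4 + 2*y**2*cos(2*y) - 2*y*sin(2*y) - 5*y*cos(2*y)/4 + 5*sin(2*y)/8 - 5*cos(2*y)/2 + C

Use integration by parts with u = y**3 + 4*y**2 - y - 3, dv = -sin(2*y) dy, so v = cos(2*y)/2.
Apply parts 3 times (tabular method): alternate signs, differentiate u down to 0, integrate dv up.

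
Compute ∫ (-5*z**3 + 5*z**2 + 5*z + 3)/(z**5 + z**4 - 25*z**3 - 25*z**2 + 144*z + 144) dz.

-31*log(z - 4)/40 + 3*log(z - 3)/7 + log(z + 1)/15 - 2*log(z + 3) + 383*log(z + 4)/168 + C

Factor the denominator: (z - 4)*(z - 3)*(z + 1)*(z + 3)*(z + 4).
Partial-fraction decomposition: 383/(168*(z + 4)) - 2/(z + 3) + 1/(15*(z + 1)) + 3/(7*(z - 3)) - 31/(40*(z - 4)).
Integrate each term: A/(z−a) contributes A·log|z−a|.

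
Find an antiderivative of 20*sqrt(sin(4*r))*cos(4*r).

10*sin(4*r)**(3/2)/3 + C

Let u = sin(4*r), so du = (4*cos(4*r)) dr.
Rewriting, the integral becomes 5·∫ √u du = 5·(2/3)u^(3/2).
Substituting back, u = sin(4*r).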